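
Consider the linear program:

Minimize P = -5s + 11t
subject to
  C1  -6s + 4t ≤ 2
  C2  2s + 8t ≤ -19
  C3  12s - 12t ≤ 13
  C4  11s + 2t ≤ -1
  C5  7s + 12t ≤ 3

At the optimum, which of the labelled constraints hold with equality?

C1 and C3

Feasible corners and P = -5s + 11t:
  (-23/14, -55/28) → P = -375/28
  (-19/6, -17/4) → P = -371/12
  (-31/30, -127/60) → P = -1087/60

The minimum is at (-19/6, -17/4). Substituting into each constraint, equality holds for C1 and C3; the remaining constraints have slack.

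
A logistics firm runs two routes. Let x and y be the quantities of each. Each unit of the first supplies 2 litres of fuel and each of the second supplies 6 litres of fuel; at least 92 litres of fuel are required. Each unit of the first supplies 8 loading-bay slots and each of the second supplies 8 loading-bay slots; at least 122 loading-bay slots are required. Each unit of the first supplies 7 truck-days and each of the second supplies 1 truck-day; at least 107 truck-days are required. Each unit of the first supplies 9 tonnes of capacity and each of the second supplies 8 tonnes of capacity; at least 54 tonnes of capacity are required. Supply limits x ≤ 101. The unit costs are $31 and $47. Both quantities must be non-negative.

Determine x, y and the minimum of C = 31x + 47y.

x = 55/4, y = 43/4, minimum C = 1863/2

Corner points and C = 31x + 47y:
  (0, 107) → C = 5029
  (46, 0) → C = 1426
  (101, 0) → C = 3131
  (55/4, 43/4) → C = 1863/2
The feasible region is unbounded (it extends along (0, 1)), but C strictly increases along every unbounded feasible direction, so there is no improving ray and the minimum is attained at a vertex.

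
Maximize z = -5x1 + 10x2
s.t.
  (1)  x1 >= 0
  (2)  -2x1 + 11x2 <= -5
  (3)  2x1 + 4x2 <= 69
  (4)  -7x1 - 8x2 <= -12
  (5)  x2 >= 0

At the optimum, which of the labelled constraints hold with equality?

Extreme points and z = -5x1 + 10x2:
  (779/30, 64/15) → z = -523/6
  (5/2, 0) → z = -25/2
  (69/2, 0) → z = -345/2

The maximum is at (5/2, 0). Substituting into each constraint, equality holds for (2) and (5); the remaining constraints have slack.

(2) and (5)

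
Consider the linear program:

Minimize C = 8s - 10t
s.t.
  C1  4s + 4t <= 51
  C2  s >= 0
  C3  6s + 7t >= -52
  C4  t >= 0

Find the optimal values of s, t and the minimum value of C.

s = 0, t = 51/4, minimum C = -255/2

Extreme points and C = 8s - 10t:
  (0, 51/4) → C = -255/2
  (51/4, 0) → C = 102
  (0, 0) → C = 0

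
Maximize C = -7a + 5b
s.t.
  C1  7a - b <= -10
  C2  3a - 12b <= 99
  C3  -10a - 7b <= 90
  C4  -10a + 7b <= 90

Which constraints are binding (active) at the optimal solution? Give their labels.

C1 and C4

Feasible corners and C = -7a + 5b:
  (-73/27, -241/27) → C = -694/27
  (20/39, 530/39) → C = 2510/39
  (-129/47, -420/47) → C = -1197/47
  (-9, 0) → C = 63

The maximum is at (20/39, 530/39). Substituting into each constraint, equality holds for C1 and C4; the remaining constraints have slack.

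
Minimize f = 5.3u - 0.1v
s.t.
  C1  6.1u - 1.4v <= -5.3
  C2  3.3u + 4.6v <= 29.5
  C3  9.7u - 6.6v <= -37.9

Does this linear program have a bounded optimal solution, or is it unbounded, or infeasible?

unbounded

From the feasible point (509/1660, 20561/3320), moving in the direction (-4.6, 3.3) keeps every constraint satisfied while f decreases without bound.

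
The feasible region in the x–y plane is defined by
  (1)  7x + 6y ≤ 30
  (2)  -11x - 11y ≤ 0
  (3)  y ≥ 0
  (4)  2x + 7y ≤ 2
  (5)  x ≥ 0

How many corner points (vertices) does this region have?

Intersecting each pair of boundary lines and keeping only the points that satisfy every inequality leaves:
  (0, 0)
  (1, 0)
  (0, 2/7)

3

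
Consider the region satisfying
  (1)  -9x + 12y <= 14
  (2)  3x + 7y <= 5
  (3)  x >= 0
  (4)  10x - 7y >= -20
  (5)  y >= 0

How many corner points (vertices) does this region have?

Of the 10 pairwise boundary intersections, those satisfying every inequality are:
  (0, 5/7)
  (5/3, 0)
  (0, 0)

3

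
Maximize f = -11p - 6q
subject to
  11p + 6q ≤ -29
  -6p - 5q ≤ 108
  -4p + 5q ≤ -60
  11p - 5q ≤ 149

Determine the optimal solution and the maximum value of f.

p = -24/5, q = -396/25, maximum f = 3696/25

Corner points and f = -11p - 6q:
  (215/79, -776/79) → f = 29
  (749/121, -178/11) → f = 29
  (-24/5, -396/25) → f = 3696/25
  (41/17, -2082/85) → f = 10237/85

At the optimal vertex, -6p - 5q = 108 and -4p + 5q = -60.
Solving simultaneously gives p = -24/5, q = -396/25.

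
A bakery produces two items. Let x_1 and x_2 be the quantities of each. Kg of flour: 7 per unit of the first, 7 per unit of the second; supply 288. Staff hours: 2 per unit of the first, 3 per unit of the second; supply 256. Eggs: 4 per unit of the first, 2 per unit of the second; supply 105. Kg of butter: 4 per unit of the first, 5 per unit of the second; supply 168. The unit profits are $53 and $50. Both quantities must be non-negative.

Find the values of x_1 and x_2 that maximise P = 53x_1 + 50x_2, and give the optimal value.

x_1 = 63/4, x_2 = 21, maximum P = 7539/4

Corner points and P = 53x_1 + 50x_2:
  (0, 0) → P = 0
  (0, 168/5) → P = 1680
  (105/4, 0) → P = 5565/4
  (63/4, 21) → P = 7539/4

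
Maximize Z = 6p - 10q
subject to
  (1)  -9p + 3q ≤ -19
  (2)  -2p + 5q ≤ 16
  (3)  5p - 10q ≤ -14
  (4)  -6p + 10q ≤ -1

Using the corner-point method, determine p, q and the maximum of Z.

The binding constraints are -2p + 5q = 16 and 5p - 10q = -14.
Solving simultaneously gives p = 18, q = 52/5.

p = 18, q = 52/5, maximum Z = 4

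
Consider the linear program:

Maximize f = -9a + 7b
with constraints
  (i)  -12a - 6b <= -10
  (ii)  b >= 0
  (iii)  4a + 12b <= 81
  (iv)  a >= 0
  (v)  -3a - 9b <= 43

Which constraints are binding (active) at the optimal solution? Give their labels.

(iii) and (iv)

Vertices and f = -9a + 7b:
  (5/6, 0) → f = -15/2
  (0, 5/3) → f = 35/3
  (81/4, 0) → f = -729/4
  (0, 27/4) → f = 189/4

The maximum is at (0, 27/4). Substituting into each constraint, equality holds for (iii) and (iv); the remaining constraints have slack.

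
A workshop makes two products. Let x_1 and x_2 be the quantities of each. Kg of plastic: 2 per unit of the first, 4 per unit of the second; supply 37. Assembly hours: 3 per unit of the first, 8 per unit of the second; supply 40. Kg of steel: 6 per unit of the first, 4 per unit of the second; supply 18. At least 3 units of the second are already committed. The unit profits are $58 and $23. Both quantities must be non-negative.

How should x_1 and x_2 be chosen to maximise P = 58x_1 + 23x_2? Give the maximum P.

x_1 = 1, x_2 = 3, maximum P = 127

Extreme points and P = 58x_1 + 23x_2:
  (0, 9/2) → P = 207/2
  (0, 3) → P = 69
  (1, 3) → P = 127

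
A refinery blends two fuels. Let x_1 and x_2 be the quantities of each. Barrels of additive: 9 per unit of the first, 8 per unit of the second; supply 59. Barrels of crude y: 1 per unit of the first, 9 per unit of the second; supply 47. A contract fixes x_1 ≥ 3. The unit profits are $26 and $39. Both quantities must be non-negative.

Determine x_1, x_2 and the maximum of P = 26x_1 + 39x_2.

Extreme points and P = 26x_1 + 39x_2:
  (59/9, 0) → P = 1534/9
  (3, 0) → P = 78
  (3, 4) → P = 234

x_1 = 3, x_2 = 4, maximum P = 234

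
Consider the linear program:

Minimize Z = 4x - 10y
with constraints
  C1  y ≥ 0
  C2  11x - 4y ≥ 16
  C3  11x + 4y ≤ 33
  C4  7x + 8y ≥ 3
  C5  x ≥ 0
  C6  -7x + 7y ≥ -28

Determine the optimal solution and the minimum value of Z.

x = 49/22, y = 17/8, minimum Z = -543/44

Extreme points and Z = 4x - 10y:
  (16/11, 0) → Z = 64/11
  (3, 0) → Z = 12
  (49/22, 17/8) → Z = -543/44

At the optimal vertex, 11x - 4y = 16 and 11x + 4y = 33.
Solving simultaneously gives x = 49/22, y = 17/8.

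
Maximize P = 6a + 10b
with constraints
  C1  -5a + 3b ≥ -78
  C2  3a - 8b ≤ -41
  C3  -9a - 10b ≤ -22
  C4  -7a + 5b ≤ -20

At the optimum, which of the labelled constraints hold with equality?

C1 and C4

Corner points and P = 6a + 10b:
  (747/31, 439/31) → P = 8872/31
  (165/2, 223/2) → P = 1610
  (365/41, 347/41) → P = 5660/41

The maximum is at (165/2, 223/2). Substituting into each constraint, equality holds for C1 and C4; the remaining constraints have slack.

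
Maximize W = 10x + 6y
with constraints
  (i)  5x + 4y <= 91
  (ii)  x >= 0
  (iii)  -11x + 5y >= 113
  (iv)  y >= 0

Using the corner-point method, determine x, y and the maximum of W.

x = 1/23, y = 522/23, maximum W = 3142/23

Feasible corners and W = 10x + 6y:
  (0, 91/4) → W = 273/2
  (1/23, 522/23) → W = 3142/23
  (0, 113/5) → W = 678/5

The optimum lies where 5x + 4y = 91 and -11x + 5y = 113.
Solving simultaneously gives x = 1/23, y = 522/23.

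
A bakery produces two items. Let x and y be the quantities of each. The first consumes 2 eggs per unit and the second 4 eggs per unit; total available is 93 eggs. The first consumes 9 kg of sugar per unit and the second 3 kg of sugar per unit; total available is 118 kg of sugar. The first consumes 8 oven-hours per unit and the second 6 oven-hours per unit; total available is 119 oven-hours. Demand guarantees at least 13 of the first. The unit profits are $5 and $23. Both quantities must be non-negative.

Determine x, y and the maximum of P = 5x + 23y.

x = 13, y = 1/3, maximum P = 218/3

Vertices and P = 5x + 23y:
  (118/9, 0) → P = 590/9
  (13, 0) → P = 65
  (13, 1/3) → P = 218/3

The binding constraints are 9x + 3y = 118 and x = 13.
Solving simultaneously gives x = 13, y = 1/3.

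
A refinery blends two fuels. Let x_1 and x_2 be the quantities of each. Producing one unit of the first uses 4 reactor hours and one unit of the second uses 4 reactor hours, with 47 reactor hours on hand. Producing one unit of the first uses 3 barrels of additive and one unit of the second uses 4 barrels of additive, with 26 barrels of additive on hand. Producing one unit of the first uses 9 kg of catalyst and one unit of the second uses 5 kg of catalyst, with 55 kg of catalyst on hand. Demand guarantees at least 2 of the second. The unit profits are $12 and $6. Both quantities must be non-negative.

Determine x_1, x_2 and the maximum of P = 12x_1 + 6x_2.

Vertices and P = 12x_1 + 6x_2:
  (0, 13/2) → P = 39
  (0, 2) → P = 12
  (30/7, 23/7) → P = 498/7
  (5, 2) → P = 72

The binding constraints are 9x_1 + 5x_2 = 55 and x_2 = 2.
Solving simultaneously gives x_1 = 5, x_2 = 2.

x_1 = 5, x_2 = 2, maximum P = 72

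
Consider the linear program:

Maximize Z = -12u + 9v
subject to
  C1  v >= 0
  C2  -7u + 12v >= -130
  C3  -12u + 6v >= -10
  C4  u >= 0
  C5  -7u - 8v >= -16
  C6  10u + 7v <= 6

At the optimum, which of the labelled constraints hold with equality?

Extreme points and Z = -12u + 9v:
  (0, 0) → Z = 0
  (3/5, 0) → Z = -36/5
  (0, 6/7) → Z = 54/7

The maximum is at (0, 6/7). Substituting into each constraint, equality holds for C4 and C6; the remaining constraints have slack.

C4 and C6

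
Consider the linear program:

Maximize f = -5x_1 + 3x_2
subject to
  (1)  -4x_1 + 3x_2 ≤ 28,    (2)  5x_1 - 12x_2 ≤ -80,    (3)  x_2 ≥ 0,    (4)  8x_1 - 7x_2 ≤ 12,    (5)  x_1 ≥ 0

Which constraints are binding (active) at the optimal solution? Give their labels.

Corner points and f = -5x_1 + 3x_2:
  (0, 28/3) → f = 28
  (704/61, 700/61) → f = -1420/61
  (0, 20/3) → f = 20
The feasible region is unbounded (it extends along (3, 4), (7, 8)), but f strictly decreases along every unbounded feasible direction, so there is no improving ray and the maximum is attained at a vertex.

The maximum is at (0, 28/3). Substituting into each constraint, equality holds for (1) and (5); the remaining constraints have slack.

(1) and (5)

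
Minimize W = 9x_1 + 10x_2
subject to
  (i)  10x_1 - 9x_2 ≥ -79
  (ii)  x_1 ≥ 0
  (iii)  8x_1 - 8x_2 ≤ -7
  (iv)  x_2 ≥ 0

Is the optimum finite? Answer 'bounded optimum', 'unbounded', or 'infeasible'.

bounded optimum

Extreme points and W = 9x_1 + 10x_2:
  (0, 79/9) → W = 790/9
  (0, 7/8) → W = 35/4
The feasible region has finitely many vertices and no improving ray; the minimum is 35/4 at (0, 7/8).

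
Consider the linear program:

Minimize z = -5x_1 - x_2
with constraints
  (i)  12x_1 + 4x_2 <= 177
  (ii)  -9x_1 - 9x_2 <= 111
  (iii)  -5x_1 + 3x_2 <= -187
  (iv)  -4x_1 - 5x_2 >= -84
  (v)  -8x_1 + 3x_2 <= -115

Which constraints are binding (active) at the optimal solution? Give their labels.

Extreme points and z = -5x_1 - x_2:
  (679/24, -325/8) → z = -605/6
  (1279/56, -1359/56) → z = -1259/14
  (75/4, -373/12) → z = -188/3

The minimum is at (679/24, -325/8). Substituting into each constraint, equality holds for (i) and (ii); the remaining constraints have slack.

(i) and (ii)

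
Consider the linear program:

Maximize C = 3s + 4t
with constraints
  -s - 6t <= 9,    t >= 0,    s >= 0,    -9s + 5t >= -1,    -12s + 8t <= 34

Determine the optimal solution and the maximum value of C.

Vertices and C = 3s + 4t:
  (0, 0) → C = 0
  (1/9, 0) → C = 1/3
  (0, 17/4) → C = 17
  (89/6, 53/2) → C = 301/2

At the optimal vertex, -9s + 5t = -1 and -12s + 8t = 34.
Solving simultaneously gives s = 89/6, t = 53/2.

s = 89/6, t = 53/2, maximum C = 301/2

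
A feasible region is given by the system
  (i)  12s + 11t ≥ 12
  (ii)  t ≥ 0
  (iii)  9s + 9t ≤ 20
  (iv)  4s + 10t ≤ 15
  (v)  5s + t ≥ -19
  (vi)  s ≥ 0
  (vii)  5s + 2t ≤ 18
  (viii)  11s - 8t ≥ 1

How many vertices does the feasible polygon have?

Of the 28 pairwise boundary intersections, those satisfying every inequality are:
  (1, 0)
  (107/217, 120/217)
  (20/9, 0)
  (65/54, 55/54)
  (65/71, 161/142)

5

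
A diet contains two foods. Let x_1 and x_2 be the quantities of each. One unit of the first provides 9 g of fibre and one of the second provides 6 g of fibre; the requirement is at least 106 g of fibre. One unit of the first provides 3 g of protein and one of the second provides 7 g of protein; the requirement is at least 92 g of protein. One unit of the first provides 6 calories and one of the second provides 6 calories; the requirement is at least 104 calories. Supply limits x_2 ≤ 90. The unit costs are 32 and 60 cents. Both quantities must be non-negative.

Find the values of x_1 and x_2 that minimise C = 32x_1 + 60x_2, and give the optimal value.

x_1 = 22/3, x_2 = 10, minimum C = 2504/3

Vertices and C = 32x_1 + 60x_2:
  (0, 53/3) → C = 1060
  (0, 90) → C = 5400
  (92/3, 0) → C = 2944/3
  (2/3, 50/3) → C = 3064/3
  (22/3, 10) → C = 2504/3
The feasible region is unbounded (it extends along (1, 0)), but C strictly increases along every unbounded feasible direction, so there is no improving ray and the minimum is attained at a vertex.

At the optimal vertex, 3x_1 + 7x_2 = 92 and 6x_1 + 6x_2 = 104.
Solving simultaneously gives x_1 = 22/3, x_2 = 10.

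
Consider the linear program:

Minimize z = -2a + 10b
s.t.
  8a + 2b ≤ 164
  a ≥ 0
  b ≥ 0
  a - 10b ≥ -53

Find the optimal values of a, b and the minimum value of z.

a = 41/2, b = 0, minimum z = -41

Corner points and z = -2a + 10b:
  (41/2, 0) → z = -41
  (767/41, 294/41) → z = 1406/41
  (0, 0) → z = 0
  (0, 53/10) → z = 53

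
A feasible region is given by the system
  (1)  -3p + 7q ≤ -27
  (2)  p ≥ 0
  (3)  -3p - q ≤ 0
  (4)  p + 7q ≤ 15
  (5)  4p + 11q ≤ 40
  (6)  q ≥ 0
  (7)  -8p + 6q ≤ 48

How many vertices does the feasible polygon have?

The feasible vertices (each the meet of two boundaries and inside every other half-plane) are:
  (577/61, 12/61)
  (9, 0)
  (10, 0)

3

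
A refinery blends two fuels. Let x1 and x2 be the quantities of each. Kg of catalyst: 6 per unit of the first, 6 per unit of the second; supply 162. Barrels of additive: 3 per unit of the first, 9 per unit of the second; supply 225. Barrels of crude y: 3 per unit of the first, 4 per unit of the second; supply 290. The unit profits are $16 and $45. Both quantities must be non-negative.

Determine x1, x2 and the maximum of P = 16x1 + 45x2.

Corner points and P = 16x1 + 45x2:
  (0, 0) → P = 0
  (0, 25) → P = 1125
  (27, 0) → P = 432
  (3, 24) → P = 1128

x1 = 3, x2 = 24, maximum P = 1128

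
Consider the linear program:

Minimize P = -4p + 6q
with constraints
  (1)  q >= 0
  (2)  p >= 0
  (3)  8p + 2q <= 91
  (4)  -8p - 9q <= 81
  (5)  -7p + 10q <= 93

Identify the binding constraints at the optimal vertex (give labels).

Vertices and P = -4p + 6q:
  (0, 0) → P = 0
  (91/8, 0) → P = -91/2
  (0, 93/10) → P = 279/5
  (362/47, 1381/94) → P = 2695/47

The minimum is at (91/8, 0). Substituting into each constraint, equality holds for (1) and (3); the remaining constraints have slack.

(1) and (3)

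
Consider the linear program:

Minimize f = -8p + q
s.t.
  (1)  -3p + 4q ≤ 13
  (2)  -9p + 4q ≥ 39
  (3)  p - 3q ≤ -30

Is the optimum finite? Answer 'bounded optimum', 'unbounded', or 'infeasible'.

The boundaries -3p + 4q = 13 and -9p + 4q = 39 meet at (-13/3, 0), but that point violates p - 3q ≤ -30. Every candidate vertex is excluded by some other constraint, so the feasible region is empty.

infeasible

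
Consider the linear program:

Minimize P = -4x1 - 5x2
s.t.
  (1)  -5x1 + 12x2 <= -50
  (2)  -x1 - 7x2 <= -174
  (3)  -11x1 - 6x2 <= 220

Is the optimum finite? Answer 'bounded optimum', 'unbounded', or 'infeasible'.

unbounded

From the feasible point (2438/47, 820/47), moving in the direction (7, -1) keeps every constraint satisfied while P decreases without bound.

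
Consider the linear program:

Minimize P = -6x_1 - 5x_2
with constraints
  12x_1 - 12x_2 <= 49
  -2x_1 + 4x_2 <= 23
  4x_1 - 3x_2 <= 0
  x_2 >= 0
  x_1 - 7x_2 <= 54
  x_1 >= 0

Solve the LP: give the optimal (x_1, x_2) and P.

Vertices and P = -6x_1 - 5x_2:
  (69/10, 46/5) → P = -437/5
  (0, 23/4) → P = -115/4
  (0, 0) → P = 0

x_1 = 69/10, x_2 = 46/5, minimum P = -437/5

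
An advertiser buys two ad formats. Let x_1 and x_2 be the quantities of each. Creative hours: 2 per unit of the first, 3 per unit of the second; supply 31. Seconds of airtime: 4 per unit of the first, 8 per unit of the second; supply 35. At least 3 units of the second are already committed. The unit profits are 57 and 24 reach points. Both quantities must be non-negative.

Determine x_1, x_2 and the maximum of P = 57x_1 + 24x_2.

x_1 = 11/4, x_2 = 3, maximum P = 915/4

The optimum lies where 4x_1 + 8x_2 = 35 and x_2 = 3.
Solving simultaneously gives x_1 = 11/4, x_2 = 3.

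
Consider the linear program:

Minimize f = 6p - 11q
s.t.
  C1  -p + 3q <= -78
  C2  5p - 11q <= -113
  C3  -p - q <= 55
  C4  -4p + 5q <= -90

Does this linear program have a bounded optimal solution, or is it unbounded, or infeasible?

infeasible

The boundaries -p + 3q = -78 and -4p + 5q = -90 meet at (-120/7, -222/7), but that point violates 5p - 11q ≤ -113. Every candidate vertex is excluded by some other constraint, so the feasible region is empty.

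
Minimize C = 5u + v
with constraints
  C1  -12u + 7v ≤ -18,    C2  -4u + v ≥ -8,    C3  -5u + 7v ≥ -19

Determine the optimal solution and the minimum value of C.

u = -1/7, v = -138/49, minimum C = -173/49

Corner points and C = 5u + v:
  (19/8, 3/2) → C = 107/8
  (-1/7, -138/49) → C = -173/49
  (37/23, -36/23) → C = 149/23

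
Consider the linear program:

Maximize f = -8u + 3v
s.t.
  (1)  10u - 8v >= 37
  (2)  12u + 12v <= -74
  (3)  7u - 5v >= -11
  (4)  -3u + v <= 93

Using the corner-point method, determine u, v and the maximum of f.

The feasible region is unbounded (it extends along (1, -1), (-1, -3)), but f strictly decreases along every unbounded feasible direction, so there is no improving ray and the maximum is attained at a vertex.

The optimum lies where 7u - 5v = -11 and -3u + v = 93.
Solving simultaneously gives u = -227/4, v = -309/4.

u = -227/4, v = -309/4, maximum f = 889/4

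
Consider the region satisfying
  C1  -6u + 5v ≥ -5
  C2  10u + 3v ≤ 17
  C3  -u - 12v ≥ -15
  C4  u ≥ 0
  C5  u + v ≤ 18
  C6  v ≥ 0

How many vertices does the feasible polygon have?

The feasible vertices (each the meet of two boundaries and inside every other half-plane) are:
  (25/17, 13/17)
  (5/6, 0)
  (53/39, 133/117)
  (0, 5/4)
  (0, 0)

5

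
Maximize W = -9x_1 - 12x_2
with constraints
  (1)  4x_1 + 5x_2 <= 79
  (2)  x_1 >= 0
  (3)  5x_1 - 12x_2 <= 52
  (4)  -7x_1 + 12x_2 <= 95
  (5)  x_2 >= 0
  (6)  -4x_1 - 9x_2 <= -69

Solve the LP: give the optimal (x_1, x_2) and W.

x_1 = 0, x_2 = 23/3, maximum W = -92

Extreme points and W = -9x_1 - 12x_2:
  (1208/73, 187/73) → W = -13116/73
  (473/83, 933/83) → W = -15453/83
  (0, 95/12) → W = -95
  (0, 23/3) → W = -92
  (432/31, 137/93) → W = -4436/31

The binding constraints are x_1 = 0 and -4x_1 - 9x_2 = -69.
Solving simultaneously gives x_1 = 0, x_2 = 23/3.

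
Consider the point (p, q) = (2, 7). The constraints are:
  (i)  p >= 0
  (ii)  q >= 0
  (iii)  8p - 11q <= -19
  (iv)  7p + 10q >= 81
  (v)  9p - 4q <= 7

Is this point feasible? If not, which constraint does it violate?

(i): 2 ≥ 0 ✓
(ii): 7 ≥ 0 ✓
(iii): -61 ≤ -19 ✓
(iv): 84 ≥ 81 ✓
(v): -10 ≤ 7 ✓

feasible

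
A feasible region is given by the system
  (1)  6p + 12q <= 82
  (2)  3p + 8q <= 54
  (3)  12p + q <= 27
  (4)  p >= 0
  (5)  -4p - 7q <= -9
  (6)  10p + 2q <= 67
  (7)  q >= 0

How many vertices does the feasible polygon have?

5

Intersecting each pair of boundary lines and keeping only the points that satisfy every inequality leaves:
  (2/3, 13/2)
  (121/69, 137/23)
  (0, 27/4)
  (9/4, 0)
  (0, 9/7)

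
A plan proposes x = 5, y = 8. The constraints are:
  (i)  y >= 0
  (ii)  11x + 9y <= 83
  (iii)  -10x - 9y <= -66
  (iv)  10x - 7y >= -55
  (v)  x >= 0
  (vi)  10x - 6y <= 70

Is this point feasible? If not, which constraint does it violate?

Constraint (ii): 11x + 9y = 127, which is not ≤ 83. All other constraints are satisfied.

not feasible — violates (ii)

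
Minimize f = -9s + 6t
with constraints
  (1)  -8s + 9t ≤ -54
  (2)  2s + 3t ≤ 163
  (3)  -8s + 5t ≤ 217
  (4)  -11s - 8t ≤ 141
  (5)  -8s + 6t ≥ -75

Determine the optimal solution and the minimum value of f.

Corner points and f = -9s + 6t:
  (-837/163, -1722/163) → f = -2799/163
  (117/8, 7) → f = -717/8
  (-123/65, -1953/130) → f = -4752/65

s = 117/8, t = 7, minimum f = -717/8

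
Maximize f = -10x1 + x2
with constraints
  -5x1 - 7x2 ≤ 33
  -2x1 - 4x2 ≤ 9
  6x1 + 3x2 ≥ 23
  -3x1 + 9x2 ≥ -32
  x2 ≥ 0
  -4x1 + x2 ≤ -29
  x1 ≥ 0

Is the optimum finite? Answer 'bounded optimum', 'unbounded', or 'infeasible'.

Extreme points and f = -10x1 + x2:
  (32/3, 0) → f = -320/3
  (29/4, 0) → f = -145/2
The feasible region has finitely many vertices and no improving ray; the maximum is -145/2 at (29/4, 0).

bounded optimum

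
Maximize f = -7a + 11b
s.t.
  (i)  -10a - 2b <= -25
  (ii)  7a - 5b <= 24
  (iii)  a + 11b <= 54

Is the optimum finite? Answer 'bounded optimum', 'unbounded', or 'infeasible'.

bounded optimum

Feasible corners and f = -7a + 11b:
  (173/64, -65/64) → f = -963/32
  (167/108, 515/108) → f = 1124/27
  (267/41, 177/41) → f = 78/41
The feasible region has finitely many vertices and no improving ray; the maximum is 1124/27 at (167/108, 515/108).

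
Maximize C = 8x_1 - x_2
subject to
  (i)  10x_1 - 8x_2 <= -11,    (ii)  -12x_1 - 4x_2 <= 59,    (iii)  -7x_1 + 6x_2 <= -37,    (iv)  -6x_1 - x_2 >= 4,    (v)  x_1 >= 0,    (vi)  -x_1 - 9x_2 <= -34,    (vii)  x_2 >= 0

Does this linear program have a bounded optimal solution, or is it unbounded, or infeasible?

infeasible

The boundaries -x_1 - 9x_2 = -34 and x_2 = 0 meet at (34, 0), but that point violates 10x_1 - 8x_2 ≤ -11. Every candidate vertex is excluded by some other constraint, so the feasible region is empty.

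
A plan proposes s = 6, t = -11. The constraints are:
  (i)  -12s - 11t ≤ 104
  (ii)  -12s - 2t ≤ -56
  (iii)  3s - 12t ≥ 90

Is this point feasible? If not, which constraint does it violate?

Constraint (ii): -12s - 2t = -50, which is not ≤ -56. All other constraints are satisfied.

not feasible — violates (ii)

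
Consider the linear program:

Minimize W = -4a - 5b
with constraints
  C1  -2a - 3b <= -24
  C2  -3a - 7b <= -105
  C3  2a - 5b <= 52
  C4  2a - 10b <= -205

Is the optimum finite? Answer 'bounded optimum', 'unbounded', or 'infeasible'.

From the feasible point (-147/5, 138/5), moving in the direction (5, 2) keeps every constraint satisfied while W decreases without bound.

unbounded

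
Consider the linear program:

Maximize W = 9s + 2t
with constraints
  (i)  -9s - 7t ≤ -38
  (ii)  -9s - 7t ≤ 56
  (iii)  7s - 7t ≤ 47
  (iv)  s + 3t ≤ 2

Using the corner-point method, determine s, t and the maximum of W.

s = 155/28, t = -33/28, maximum W = 1329/28

Vertices and W = 9s + 2t:
  (85/16, -157/112) → W = 5041/112
  (5, -1) → W = 43
  (155/28, -33/28) → W = 1329/28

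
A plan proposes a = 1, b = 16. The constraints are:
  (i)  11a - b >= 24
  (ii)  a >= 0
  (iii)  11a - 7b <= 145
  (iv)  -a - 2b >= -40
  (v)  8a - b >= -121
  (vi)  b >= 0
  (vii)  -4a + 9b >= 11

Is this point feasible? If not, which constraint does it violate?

not feasible — violates (i)

Constraint (i): 11a - b = -5, which is not ≥ 24. All other constraints are satisfied.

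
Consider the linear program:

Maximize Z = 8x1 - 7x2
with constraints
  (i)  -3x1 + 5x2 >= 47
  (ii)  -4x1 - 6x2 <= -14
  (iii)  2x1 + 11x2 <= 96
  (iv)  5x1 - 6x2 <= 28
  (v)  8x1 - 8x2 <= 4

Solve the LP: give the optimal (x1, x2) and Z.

Vertices and Z = 8x1 - 7x2:
  (-106/19, 115/19) → Z = -87
  (-37/43, 382/43) → Z = -2970/43
  (-211/16, 89/8) → Z = -1467/8

At the optimal vertex, -3x1 + 5x2 = 47 and 2x1 + 11x2 = 96.
Solving simultaneously gives x1 = -37/43, x2 = 382/43.

x1 = -37/43, x2 = 382/43, maximum Z = -2970/43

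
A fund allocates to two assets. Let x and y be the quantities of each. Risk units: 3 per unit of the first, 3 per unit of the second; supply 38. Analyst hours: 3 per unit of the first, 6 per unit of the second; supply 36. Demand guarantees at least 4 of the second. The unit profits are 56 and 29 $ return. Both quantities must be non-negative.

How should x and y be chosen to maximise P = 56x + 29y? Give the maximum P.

x = 4, y = 4, maximum P = 340

Feasible corners and P = 56x + 29y:
  (0, 6) → P = 174
  (0, 4) → P = 116
  (4, 4) → P = 340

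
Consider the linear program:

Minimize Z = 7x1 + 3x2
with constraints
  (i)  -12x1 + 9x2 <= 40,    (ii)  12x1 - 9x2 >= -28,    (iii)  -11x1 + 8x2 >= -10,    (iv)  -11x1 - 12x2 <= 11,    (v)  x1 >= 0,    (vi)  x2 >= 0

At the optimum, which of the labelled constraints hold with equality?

Feasible corners and Z = 7x1 + 3x2:
  (314/3, 428/3) → Z = 3482/3
  (0, 28/9) → Z = 28/3
  (10/11, 0) → Z = 70/11
  (0, 0) → Z = 0

The minimum is at (0, 0). Substituting into each constraint, equality holds for (v) and (vi); the remaining constraints have slack.

(v) and (vi)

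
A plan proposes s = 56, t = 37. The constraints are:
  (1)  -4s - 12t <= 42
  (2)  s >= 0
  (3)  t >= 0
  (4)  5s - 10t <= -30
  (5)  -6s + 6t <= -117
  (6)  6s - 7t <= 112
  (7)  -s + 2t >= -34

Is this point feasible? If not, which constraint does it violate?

not feasible — violates (5)

Constraint (5): -6s + 6t = -114, which is not ≤ -117. All other constraints are satisfied.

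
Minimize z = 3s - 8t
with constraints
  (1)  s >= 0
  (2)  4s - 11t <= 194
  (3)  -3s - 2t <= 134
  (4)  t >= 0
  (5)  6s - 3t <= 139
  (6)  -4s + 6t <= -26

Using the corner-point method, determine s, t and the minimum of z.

The optimum lies where 6s - 3t = 139 and -4s + 6t = -26.
Solving simultaneously gives s = 63/2, t = 50/3.

s = 63/2, t = 50/3, minimum z = -233/6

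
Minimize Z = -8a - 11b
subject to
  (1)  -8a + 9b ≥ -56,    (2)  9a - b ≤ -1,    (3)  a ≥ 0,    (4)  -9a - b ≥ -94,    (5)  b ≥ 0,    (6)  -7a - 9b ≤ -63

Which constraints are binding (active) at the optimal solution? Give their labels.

(3) and (4)

Extreme points and Z = -8a - 11b:
  (31/6, 95/2) → Z = -3383/6
  (27/44, 287/44) → Z = -3373/44
  (0, 94) → Z = -1034
  (0, 7) → Z = -77

The minimum is at (0, 94). Substituting into each constraint, equality holds for (3) and (4); the remaining constraints have slack.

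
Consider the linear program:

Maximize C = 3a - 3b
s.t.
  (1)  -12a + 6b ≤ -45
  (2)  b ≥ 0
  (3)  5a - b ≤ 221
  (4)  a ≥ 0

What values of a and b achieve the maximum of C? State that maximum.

a = 221/5, b = 0, maximum C = 663/5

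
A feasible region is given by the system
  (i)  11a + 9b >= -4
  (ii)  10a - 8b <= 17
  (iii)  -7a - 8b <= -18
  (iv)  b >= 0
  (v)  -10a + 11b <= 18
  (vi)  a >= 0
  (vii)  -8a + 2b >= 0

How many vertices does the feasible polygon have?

Pairwise boundary intersections that survive every other constraint:
  (54/157, 306/157)
  (6/13, 24/13)
  (9/17, 36/17)

3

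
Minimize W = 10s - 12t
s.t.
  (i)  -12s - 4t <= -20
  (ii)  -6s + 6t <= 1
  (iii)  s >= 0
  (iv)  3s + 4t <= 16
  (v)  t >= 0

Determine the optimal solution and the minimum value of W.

s = 46/21, t = 33/14, minimum W = -134/21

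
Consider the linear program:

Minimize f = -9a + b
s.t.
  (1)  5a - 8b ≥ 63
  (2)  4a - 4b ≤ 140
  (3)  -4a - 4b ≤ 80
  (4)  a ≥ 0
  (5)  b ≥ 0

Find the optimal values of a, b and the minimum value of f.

Corner points and f = -9a + b:
  (217/3, 112/3) → f = -1841/3
  (63/5, 0) → f = -567/5
  (35, 0) → f = -315

a = 217/3, b = 112/3, minimum f = -1841/3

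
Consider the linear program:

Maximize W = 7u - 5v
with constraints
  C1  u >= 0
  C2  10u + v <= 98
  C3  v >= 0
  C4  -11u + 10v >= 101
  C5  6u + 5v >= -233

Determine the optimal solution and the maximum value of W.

u = 293/37, v = 696/37, maximum W = -1429/37

Vertices and W = 7u - 5v:
  (0, 98) → W = -490
  (0, 101/10) → W = -101/2
  (293/37, 696/37) → W = -1429/37

The optimum lies where 10u + v = 98 and -11u + 10v = 101.
Solving simultaneously gives u = 293/37, v = 696/37.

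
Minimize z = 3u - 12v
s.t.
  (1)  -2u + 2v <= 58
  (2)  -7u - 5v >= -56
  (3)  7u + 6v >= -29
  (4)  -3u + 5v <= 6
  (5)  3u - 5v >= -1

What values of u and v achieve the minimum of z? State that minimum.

u = 11/2, v = 7/2, minimum z = -51/2

Extreme points and z = 3u - 12v:
  (481/7, -85) → z = 8583/7
  (11/2, 7/2) → z = -51/2
  (-151/53, -80/53) → z = 507/53

The optimum lies where -7u - 5v = -56 and 3u - 5v = -1.
Solving simultaneously gives u = 11/2, v = 7/2.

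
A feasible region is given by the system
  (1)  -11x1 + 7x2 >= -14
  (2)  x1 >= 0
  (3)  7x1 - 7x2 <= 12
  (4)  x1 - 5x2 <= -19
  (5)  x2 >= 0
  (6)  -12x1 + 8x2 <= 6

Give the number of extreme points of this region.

Intersecting each pair of boundary lines and keeping only the points that satisfy every inequality leaves:
  (203/48, 223/48)
  (77/2, 117/2)
  (61/26, 111/26)

3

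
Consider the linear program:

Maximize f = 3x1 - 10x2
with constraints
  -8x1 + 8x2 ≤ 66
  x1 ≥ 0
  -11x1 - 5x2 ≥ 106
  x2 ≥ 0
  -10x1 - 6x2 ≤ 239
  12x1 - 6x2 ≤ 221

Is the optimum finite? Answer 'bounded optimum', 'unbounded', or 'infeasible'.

The boundaries -8x1 + 8x2 = 66 and x1 = 0 meet at (0, 33/4), but that point violates -11x1 - 5x2 ≥ 106. Every candidate vertex is excluded by some other constraint, so the feasible region is empty.

infeasible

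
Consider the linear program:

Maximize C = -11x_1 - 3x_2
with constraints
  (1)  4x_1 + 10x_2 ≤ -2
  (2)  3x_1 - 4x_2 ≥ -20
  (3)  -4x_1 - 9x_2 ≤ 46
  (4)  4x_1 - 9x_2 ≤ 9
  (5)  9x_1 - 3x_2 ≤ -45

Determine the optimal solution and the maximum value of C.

x_1 = -364/43, x_2 = -58/43, maximum C = 4178/43

Extreme points and C = -11x_1 - 3x_2:
  (-104/23, 37/23) → C = 1033/23
  (-76/17, 27/17) → C = 755/17
  (-364/43, -58/43) → C = 4178/43
  (-181/31, -78/31) → C = 2225/31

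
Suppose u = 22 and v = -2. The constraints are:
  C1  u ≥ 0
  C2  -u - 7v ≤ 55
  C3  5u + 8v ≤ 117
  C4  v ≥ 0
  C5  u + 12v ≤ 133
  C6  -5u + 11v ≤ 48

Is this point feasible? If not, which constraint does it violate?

Constraint C4: v = -2, which is not ≥ 0. All other constraints are satisfied.

not feasible — violates C4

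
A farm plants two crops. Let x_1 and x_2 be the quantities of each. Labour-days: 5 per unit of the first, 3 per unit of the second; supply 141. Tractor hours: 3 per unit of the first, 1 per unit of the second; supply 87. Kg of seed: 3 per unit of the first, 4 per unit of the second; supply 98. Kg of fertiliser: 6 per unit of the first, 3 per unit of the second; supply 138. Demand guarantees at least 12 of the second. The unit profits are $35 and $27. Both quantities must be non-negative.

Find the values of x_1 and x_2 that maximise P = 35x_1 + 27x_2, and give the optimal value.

Extreme points and P = 35x_1 + 27x_2:
  (0, 49/2) → P = 1323/2
  (0, 12) → P = 324
  (50/3, 12) → P = 2722/3

At the optimal vertex, 3x_1 + 4x_2 = 98 and x_2 = 12.
Solving simultaneously gives x_1 = 50/3, x_2 = 12.

x_1 = 50/3, x_2 = 12, maximum P = 2722/3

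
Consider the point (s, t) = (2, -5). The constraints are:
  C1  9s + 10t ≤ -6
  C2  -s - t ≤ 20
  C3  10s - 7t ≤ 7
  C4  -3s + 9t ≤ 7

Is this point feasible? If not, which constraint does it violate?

Constraint C3: 10s - 7t = 55, which is not ≤ 7. All other constraints are satisfied.

not feasible — violates C3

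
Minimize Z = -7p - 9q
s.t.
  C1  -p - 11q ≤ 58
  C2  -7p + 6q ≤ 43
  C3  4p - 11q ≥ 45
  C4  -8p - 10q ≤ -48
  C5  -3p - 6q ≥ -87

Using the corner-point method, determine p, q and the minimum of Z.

p = 145/3, q = -29/3, minimum Z = -754/3

At the optimal vertex, -p - 11q = 58 and -3p - 6q = -87.
Solving simultaneously gives p = 145/3, q = -29/3.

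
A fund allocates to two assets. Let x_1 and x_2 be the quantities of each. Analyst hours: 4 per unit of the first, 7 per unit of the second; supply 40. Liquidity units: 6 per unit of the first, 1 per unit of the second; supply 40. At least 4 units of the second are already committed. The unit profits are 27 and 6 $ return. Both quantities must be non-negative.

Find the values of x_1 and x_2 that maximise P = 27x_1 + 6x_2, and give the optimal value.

x_1 = 3, x_2 = 4, maximum P = 105

Corner points and P = 27x_1 + 6x_2:
  (0, 40/7) → P = 240/7
  (0, 4) → P = 24
  (3, 4) → P = 105

The optimum lies where 4x_1 + 7x_2 = 40 and x_2 = 4.
Solving simultaneously gives x_1 = 3, x_2 = 4.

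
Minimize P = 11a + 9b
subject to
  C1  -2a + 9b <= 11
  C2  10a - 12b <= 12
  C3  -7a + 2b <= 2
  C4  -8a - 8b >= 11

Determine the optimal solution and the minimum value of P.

Feasible corners and P = 11a + 9b:
  (-3/4, -13/8) → P = -183/8
  (-9/44, -103/88) → P = -1125/88
  (-19/36, -61/72) → P = -967/72

The optimum lies where 10a - 12b = 12 and -7a + 2b = 2.
Solving simultaneously gives a = -3/4, b = -13/8.

a = -3/4, b = -13/8, minimum P = -183/8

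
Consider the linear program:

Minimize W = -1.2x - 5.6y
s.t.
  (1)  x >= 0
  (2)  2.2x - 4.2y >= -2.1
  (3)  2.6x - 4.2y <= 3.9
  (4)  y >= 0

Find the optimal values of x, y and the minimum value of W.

The binding constraints are 2.2x - 4.2y = -2.1 and 2.6x - 4.2y = 3.9.
Solving simultaneously gives x = 15, y = 117/14.

x = 15, y = 117/14, minimum W = -324/5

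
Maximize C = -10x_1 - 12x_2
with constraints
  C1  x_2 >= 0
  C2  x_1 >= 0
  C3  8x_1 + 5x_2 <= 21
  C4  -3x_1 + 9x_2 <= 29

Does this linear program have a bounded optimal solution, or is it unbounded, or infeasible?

bounded optimum

Feasible corners and C = -10x_1 - 12x_2:
  (0, 0) → C = 0
  (21/8, 0) → C = -105/4
  (0, 29/9) → C = -116/3
  (44/87, 295/87) → C = -3980/87
The feasible region has finitely many vertices and no improving ray; the maximum is 0 at (0, 0).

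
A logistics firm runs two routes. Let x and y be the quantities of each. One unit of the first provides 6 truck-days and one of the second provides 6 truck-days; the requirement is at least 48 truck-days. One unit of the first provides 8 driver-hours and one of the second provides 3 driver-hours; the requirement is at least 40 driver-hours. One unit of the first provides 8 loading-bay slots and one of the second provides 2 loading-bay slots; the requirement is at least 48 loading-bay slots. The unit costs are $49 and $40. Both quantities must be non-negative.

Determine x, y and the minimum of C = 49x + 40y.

Feasible corners and C = 49x + 40y:
  (0, 24) → C = 960
  (8, 0) → C = 392
  (16/3, 8/3) → C = 368
The feasible region is unbounded (it extends along (0, 1), (1, 0)), but C strictly increases along every unbounded feasible direction, so there is no improving ray and the minimum is attained at a vertex.

The optimum lies where 6x + 6y = 48 and 8x + 2y = 48.
Solving simultaneously gives x = 16/3, y = 8/3.

x = 16/3, y = 8/3, minimum C = 368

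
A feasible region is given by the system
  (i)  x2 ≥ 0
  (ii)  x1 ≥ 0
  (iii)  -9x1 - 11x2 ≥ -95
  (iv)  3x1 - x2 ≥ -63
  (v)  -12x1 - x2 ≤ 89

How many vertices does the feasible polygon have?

3

Of the 10 pairwise boundary intersections, those satisfying every inequality are:
  (0, 0)
  (95/9, 0)
  (0, 95/11)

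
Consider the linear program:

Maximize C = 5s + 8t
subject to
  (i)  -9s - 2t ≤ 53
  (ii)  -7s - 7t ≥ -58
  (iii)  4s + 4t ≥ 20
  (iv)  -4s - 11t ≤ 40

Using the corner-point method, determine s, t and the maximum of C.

Feasible corners and C = 5s + 8t:
  (-487/49, 893/49) → C = 4709/49
  (-9, 14) → C = 67
  (918/49, -512/49) → C = 494/49
  (95/7, -60/7) → C = -5/7

The optimum lies where -9s - 2t = 53 and -7s - 7t = -58.
Solving simultaneously gives s = -487/49, t = 893/49.

s = -487/49, t = 893/49, maximum C = 4709/49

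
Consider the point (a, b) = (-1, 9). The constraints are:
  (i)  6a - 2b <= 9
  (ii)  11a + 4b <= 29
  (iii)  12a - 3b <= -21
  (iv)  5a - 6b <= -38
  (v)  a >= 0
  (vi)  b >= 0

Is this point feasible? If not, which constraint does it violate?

not feasible — violates (v)

Constraint (v): a = -1, which is not ≥ 0. All other constraints are satisfied.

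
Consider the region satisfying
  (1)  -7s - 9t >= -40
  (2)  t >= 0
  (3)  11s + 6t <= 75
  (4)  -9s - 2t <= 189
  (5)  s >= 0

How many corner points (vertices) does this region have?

3

Of the 10 pairwise boundary intersections, those satisfying every inequality are:
  (40/7, 0)
  (0, 40/9)
  (0, 0)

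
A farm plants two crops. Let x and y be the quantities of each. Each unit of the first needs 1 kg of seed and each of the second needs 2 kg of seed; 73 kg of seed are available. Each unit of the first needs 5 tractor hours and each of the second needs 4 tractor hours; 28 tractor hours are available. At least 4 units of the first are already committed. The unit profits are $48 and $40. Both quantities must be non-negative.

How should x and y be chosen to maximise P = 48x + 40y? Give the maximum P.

x = 4, y = 2, maximum P = 272

Feasible corners and P = 48x + 40y:
  (28/5, 0) → P = 1344/5
  (4, 0) → P = 192
  (4, 2) → P = 272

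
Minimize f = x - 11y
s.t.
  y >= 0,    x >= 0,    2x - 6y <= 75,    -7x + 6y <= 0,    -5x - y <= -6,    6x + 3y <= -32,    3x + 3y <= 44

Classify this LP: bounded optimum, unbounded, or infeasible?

infeasible

The boundaries y = 0 and -5x - y = -6 meet at (6/5, 0), but that point violates 6x + 3y ≤ -32. Every candidate vertex is excluded by some other constraint, so the feasible region is empty.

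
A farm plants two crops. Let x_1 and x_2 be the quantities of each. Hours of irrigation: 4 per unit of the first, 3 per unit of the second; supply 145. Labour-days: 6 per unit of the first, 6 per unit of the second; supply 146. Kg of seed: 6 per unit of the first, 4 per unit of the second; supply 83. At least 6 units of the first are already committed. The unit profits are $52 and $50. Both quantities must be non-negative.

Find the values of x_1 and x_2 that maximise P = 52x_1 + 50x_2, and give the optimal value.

x_1 = 6, x_2 = 47/4, maximum P = 1799/2

Extreme points and P = 52x_1 + 50x_2:
  (83/6, 0) → P = 2158/3
  (6, 0) → P = 312
  (6, 47/4) → P = 1799/2

At the optimal vertex, 6x_1 + 4x_2 = 83 and x_1 = 6.
Solving simultaneously gives x_1 = 6, x_2 = 47/4.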